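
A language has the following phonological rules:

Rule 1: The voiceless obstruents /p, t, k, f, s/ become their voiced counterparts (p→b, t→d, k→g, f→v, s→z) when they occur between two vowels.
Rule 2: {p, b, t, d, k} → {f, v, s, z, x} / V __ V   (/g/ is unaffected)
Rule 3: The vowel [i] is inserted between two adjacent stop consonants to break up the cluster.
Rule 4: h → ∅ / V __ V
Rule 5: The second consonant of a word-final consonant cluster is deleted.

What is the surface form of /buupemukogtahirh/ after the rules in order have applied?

buuvemugogitair

Rule 1 (intervocalic voicing): /p/ is a voiceless obstruent between vowels /u/ and /e/, so it voices to [b]. /k/ is a voiceless obstruent between vowels /u/ and /o/, so it voices to [g]. /buupemukogtahirh/ → buubemugogtahirh.
Rule 2 (intervocalic spirantization): /b/ is a stop between vowels /u/ and /e/, so it spirantizes to the fricative [v]. /buubemugogtahirh/ → buuvemugogtahirh.
Rule 3 (stop-cluster i-epenthesis): /g/ and /t/ form a stop–stop cluster, so [i] is inserted between them. /buuvemugogtahirh/ → buuvemugogitahirh.
Rule 4 (intervocalic h-deletion): /h/ occurs between vowels /a/ and /i/, so it deletes. /buuvemugogitahirh/ → buuvemugogitairh.
Rule 5 (final cluster simplification): /h/ is the second consonant of a word-final cluster /rh/, so it deletes. /buuvemugogitairh/ → buuvemugogitair.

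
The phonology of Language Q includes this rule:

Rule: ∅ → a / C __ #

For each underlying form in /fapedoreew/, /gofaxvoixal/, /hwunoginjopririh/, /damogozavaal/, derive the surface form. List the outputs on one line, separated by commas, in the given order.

/fapedoreew/: the form ends in the consonant /w/, so [a] is inserted word-finally. → [fapedoreewa].
/gofaxvoixal/: the form ends in the consonant /l/, so [a] is inserted word-finally. → [gofaxvoixala].
/hwunoginjopririh/: the form ends in the consonant /h/, so [a] is inserted word-finally. → [hwunoginjopririha].
/damogozavaal/: the form ends in the consonant /l/, so [a] is inserted word-finally. → [damogozavaala].

fapedoreewa, gofaxvoixala, hwunoginjopririha, damogozavaala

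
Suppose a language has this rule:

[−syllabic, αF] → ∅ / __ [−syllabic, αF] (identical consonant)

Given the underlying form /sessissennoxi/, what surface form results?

sesisenoxi

/ss/ is a geminate; the first /s/ deletes.
/ss/ is a geminate; the first /s/ deletes.
/nn/ is a geminate; the first /n/ deletes.
Surface form: [sesisenoxi].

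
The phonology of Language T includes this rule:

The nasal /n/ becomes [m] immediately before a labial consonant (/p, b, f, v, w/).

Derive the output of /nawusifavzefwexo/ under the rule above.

No segment of /nawusifavzefwexo/ meets the structural description of the rule, so the form surfaces unchanged.

nawusifavzefwexo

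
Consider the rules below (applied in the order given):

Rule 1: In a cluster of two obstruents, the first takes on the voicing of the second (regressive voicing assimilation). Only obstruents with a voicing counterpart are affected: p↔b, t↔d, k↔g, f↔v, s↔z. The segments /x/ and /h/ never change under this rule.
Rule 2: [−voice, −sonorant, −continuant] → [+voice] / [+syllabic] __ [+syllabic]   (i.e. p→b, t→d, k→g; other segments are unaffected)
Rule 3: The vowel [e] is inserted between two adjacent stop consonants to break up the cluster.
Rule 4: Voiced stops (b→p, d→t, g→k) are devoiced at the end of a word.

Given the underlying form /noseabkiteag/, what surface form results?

noseapekideak

Rule 1 (regressive voicing assimilation): /b/ precedes the voiceless obstruent /k/, so it devoices to [p] by assimilation. /noseabkiteag/ → noseapkiteag.
Rule 2 (intervocalic voicing): /t/ is a voiceless stop between vowels /i/ and /e/, so it voices to [d]. /noseapkiteag/ → noseapkideag.
Rule 3 (stop-cluster e-epenthesis): /p/ and /k/ form a stop–stop cluster, so [e] is inserted between them. /noseapkideag/ → noseapekideag.
Rule 4 (final devoicing): /g/ is a voiced stop in word-final position, so it devoices to [k]. /noseapekideag/ → noseapekideak.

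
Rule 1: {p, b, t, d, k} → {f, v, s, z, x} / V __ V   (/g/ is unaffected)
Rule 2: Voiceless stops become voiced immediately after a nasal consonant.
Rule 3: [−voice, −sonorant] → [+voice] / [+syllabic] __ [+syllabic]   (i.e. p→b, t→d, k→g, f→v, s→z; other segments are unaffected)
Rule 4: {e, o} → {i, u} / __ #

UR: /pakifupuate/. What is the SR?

Rule 1 (intervocalic spirantization): /k/ is a stop between vowels /a/ and /i/, so it spirantizes to the fricative [x]. /p/ is a stop between vowels /u/ and /u/, so it spirantizes to the fricative [f]. /t/ is a stop between vowels /a/ and /e/, so it spirantizes to the fricative [s]. /pakifupuate/ → paxifufuase.
Rule 2 (post-nasal voicing): no segment meets the environment; /paxifufuase/ is unchanged.
Rule 3 (intervocalic voicing): /f/ is a voiceless obstruent between vowels /i/ and /u/, so it voices to [v]. /f/ is a voiceless obstruent between vowels /u/ and /u/, so it voices to [v]. /s/ is a voiceless obstruent between vowels /a/ and /e/, so it voices to [z]. /paxifufuase/ → paxivuvuaze.
Rule 4 (final vowel raising): /e/ is a mid vowel in word-final position, so it raises to [i]. /paxivuvuaze/ → paxivuvuazi.

paxivuvuazi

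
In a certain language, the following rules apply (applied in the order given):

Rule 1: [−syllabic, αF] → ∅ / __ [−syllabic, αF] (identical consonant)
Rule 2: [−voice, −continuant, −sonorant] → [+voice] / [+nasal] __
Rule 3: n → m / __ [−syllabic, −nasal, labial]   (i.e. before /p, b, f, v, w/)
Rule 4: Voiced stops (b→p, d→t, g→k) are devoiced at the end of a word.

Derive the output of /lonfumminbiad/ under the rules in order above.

lomfumimbiat

Rule 1 (degemination): /mm/ is a geminate; the first /m/ deletes. /lonfumminbiad/ → lonfuminbiad.
Rule 2 (post-nasal voicing): no segment meets the environment; /lonfuminbiad/ is unchanged.
Rule 3 (nasal place assimilation): /n/ precedes the labial consonant /f/, so it assimilates in place to [m]. /n/ precedes the labial consonant /b/, so it assimilates in place to [m]. /lonfuminbiad/ → lomfumimbiad.
Rule 4 (final devoicing): /d/ is a voiced stop in word-final position, so it devoices to [t]. /lomfumimbiad/ → lomfumimbiat.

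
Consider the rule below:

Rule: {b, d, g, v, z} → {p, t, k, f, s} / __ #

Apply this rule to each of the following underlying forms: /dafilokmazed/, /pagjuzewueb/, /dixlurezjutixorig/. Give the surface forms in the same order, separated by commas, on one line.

dafilokmazet, pagjuzewuep, dixlurezjutixorik

/dafilokmazed/: /d/ is a voiced obstruent in word-final position, so it devoices to [t]. → [dafilokmazet].
/pagjuzewueb/: /b/ is a voiced obstruent in word-final position, so it devoices to [p]. → [pagjuzewuep].
/dixlurezjutixorig/: /g/ is a voiced obstruent in word-final position, so it devoices to [k]. → [dixlurezjutixorik].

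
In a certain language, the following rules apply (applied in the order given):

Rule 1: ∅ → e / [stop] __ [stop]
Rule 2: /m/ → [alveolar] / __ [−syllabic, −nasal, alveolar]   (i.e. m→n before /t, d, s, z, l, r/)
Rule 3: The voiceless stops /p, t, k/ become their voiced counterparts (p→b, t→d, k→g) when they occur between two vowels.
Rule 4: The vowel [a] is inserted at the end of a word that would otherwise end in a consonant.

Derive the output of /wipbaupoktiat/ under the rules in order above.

wibebaubogediata

Rule 1 (stop-cluster e-epenthesis): /p/ and /b/ form a stop–stop cluster, so [e] is inserted between them. /k/ and /t/ form a stop–stop cluster, so [e] is inserted between them. /wipbaupoktiat/ → wipebaupoketiat.
Rule 2 (nasal place assimilation): no segment meets the environment; /wipebaupoketiat/ is unchanged.
Rule 3 (intervocalic voicing): /p/ is a voiceless stop between vowels /i/ and /e/, so it voices to [b]. /p/ is a voiceless stop between vowels /u/ and /o/, so it voices to [b]. /k/ is a voiceless stop between vowels /o/ and /e/, so it voices to [g]. /t/ is a voiceless stop between vowels /e/ and /i/, so it voices to [d]. /wipebaupoketiat/ → wibebaubogediat.
Rule 4 (final a-epenthesis): the form ends in the consonant /t/, so [a] is inserted word-finally. /wibebaubogediat/ → wibebaubogediata.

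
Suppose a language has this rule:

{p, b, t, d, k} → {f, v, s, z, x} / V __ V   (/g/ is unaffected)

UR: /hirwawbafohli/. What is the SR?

No segment of /hirwawbafohli/ meets the structural description of the rule, so the form surfaces unchanged.

hirwawbafohli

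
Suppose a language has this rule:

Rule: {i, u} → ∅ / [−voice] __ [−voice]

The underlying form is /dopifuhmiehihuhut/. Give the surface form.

dopfhmiehhht

/i/ is a high vowel flanked by voiceless consonants /p/ and /f/, so it deletes.
/u/ is a high vowel flanked by voiceless consonants /f/ and /h/, so it deletes.
/i/ is a high vowel flanked by voiceless consonants /h/ and /h/, so it deletes.
/u/ is a high vowel flanked by voiceless consonants /h/ and /h/, so it deletes.
/u/ is a high vowel flanked by voiceless consonants /h/ and /t/, so it deletes.
Surface form: [dopfhmiehhht].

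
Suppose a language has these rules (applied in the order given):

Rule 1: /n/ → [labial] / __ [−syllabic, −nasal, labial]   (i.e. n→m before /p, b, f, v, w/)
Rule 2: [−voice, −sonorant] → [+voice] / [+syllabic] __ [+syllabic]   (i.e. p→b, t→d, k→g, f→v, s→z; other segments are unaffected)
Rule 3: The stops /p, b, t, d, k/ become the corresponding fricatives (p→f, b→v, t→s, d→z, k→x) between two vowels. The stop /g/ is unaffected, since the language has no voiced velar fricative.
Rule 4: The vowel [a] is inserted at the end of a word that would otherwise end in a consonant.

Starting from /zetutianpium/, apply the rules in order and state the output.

Rule 1 (nasal place assimilation): /n/ precedes the labial consonant /p/, so it assimilates in place to [m]. /zetutianpium/ → zetutiampium.
Rule 2 (intervocalic voicing): /t/ is a voiceless obstruent between vowels /e/ and /u/, so it voices to [d]. /t/ is a voiceless obstruent between vowels /u/ and /i/, so it voices to [d]. /zetutiampium/ → zedudiampium.
Rule 3 (intervocalic spirantization): /d/ is a stop between vowels /e/ and /u/, so it spirantizes to the fricative [z]. /d/ is a stop between vowels /u/ and /i/, so it spirantizes to the fricative [z]. /zedudiampium/ → zezuziampium.
Rule 4 (final a-epenthesis): the form ends in the consonant /m/, so [a] is inserted word-finally. /zezuziampium/ → zezuziampiuma.

zezuziampiuma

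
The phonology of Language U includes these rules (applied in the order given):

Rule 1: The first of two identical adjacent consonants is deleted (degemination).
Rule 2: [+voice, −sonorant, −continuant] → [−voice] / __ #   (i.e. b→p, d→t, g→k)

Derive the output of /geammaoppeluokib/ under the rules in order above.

geamaopeluokip

Rule 1 (degemination): /mm/ is a geminate; the first /m/ deletes. /pp/ is a geminate; the first /p/ deletes. /geammaoppeluokib/ → geamaopeluokib.
Rule 2 (final devoicing): /b/ is a voiced stop in word-final position, so it devoices to [p]. /geamaopeluokib/ → geamaopeluokip.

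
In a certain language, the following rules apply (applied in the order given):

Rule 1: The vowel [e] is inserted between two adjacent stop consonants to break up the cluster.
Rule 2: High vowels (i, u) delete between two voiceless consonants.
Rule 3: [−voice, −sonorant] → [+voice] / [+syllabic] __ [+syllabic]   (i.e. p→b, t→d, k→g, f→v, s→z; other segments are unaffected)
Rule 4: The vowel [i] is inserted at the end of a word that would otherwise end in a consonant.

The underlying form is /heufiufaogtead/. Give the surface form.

heuviuvaogedeadi

Rule 1 (stop-cluster e-epenthesis): /g/ and /t/ form a stop–stop cluster, so [e] is inserted between them. /heufiufaogtead/ → heufiufaogetead.
Rule 2 (high vowel syncope): no segment meets the environment; /heufiufaogetead/ is unchanged.
Rule 3 (intervocalic voicing): /f/ is a voiceless obstruent between vowels /u/ and /i/, so it voices to [v]. /f/ is a voiceless obstruent between vowels /u/ and /a/, so it voices to [v]. /t/ is a voiceless obstruent between vowels /e/ and /e/, so it voices to [d]. /heufiufaogetead/ → heuviuvaogedead.
Rule 4 (final i-epenthesis): the form ends in the consonant /d/, so [i] is inserted word-finally. /heuviuvaogedead/ → heuviuvaogedeadi.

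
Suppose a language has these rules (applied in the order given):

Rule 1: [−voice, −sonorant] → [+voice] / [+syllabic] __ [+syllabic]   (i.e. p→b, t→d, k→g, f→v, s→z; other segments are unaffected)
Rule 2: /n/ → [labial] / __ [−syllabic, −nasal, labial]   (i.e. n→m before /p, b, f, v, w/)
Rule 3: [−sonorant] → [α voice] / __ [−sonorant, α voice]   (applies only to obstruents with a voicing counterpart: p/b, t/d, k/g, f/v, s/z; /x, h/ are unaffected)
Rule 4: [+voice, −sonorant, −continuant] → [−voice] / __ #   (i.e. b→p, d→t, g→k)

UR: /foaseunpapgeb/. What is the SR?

foazeumpabgep

Rule 1 (intervocalic voicing): /s/ is a voiceless obstruent between vowels /a/ and /e/, so it voices to [z]. /foaseunpapgeb/ → foazeunpapgeb.
Rule 2 (nasal place assimilation): /n/ precedes the labial consonant /p/, so it assimilates in place to [m]. /foazeunpapgeb/ → foazeumpapgeb.
Rule 3 (regressive voicing assimilation): /p/ precedes the voiced obstruent /g/, so it voices to [b] by assimilation. /foazeumpapgeb/ → foazeumpabgeb.
Rule 4 (final devoicing): /b/ is a voiced stop in word-final position, so it devoices to [p]. /foazeumpabgeb/ → foazeumpabgep.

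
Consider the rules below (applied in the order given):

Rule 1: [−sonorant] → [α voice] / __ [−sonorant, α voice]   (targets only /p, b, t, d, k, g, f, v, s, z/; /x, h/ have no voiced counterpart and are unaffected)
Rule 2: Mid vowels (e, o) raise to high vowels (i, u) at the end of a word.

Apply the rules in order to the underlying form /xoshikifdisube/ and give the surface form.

Rule 1 (regressive voicing assimilation): /f/ precedes the voiced obstruent /d/, so it voices to [v] by assimilation. /xoshikifdisube/ → xoshikivdisube.
Rule 2 (final vowel raising): /e/ is a mid vowel in word-final position, so it raises to [i]. /xoshikivdisube/ → xoshikivdisubi.

xoshikivdisubi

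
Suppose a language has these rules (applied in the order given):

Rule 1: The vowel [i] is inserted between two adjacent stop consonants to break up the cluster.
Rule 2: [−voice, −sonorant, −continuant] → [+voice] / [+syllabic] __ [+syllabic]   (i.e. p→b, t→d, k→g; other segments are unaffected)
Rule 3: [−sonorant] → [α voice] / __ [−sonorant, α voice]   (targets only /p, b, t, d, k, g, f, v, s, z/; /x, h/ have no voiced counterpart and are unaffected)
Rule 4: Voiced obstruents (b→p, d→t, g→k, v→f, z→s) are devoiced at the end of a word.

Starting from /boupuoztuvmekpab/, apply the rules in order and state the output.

boubuostuvmegibap

Rule 1 (stop-cluster i-epenthesis): /k/ and /p/ form a stop–stop cluster, so [i] is inserted between them. /boupuoztuvmekpab/ → boupuoztuvmekipab.
Rule 2 (intervocalic voicing): /p/ is a voiceless stop between vowels /u/ and /u/, so it voices to [b]. /k/ is a voiceless stop between vowels /e/ and /i/, so it voices to [g]. /p/ is a voiceless stop between vowels /i/ and /a/, so it voices to [b]. /boupuoztuvmekipab/ → boubuoztuvmegibab.
Rule 3 (regressive voicing assimilation): /z/ precedes the voiceless obstruent /t/, so it devoices to [s] by assimilation. /boubuoztuvmegibab/ → boubuostuvmegibab.
Rule 4 (final devoicing): /b/ is a voiced obstruent in word-final position, so it devoices to [p]. /boubuostuvmegibab/ → boubuostuvmegibap.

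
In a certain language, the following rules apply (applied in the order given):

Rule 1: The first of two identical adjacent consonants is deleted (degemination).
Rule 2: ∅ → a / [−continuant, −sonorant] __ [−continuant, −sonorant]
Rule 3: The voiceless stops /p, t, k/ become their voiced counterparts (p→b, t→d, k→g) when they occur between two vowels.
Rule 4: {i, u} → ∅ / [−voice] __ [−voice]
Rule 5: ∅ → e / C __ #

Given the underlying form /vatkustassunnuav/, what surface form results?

Rule 1 (degemination): /ss/ is a geminate; the first /s/ deletes. /nn/ is a geminate; the first /n/ deletes. /vatkustassunnuav/ → vatkustasunuav.
Rule 2 (stop-cluster a-epenthesis): /t/ and /k/ form a stop–stop cluster, so [a] is inserted between them. /vatkustasunuav/ → vatakustasunuav.
Rule 3 (intervocalic voicing): /t/ is a voiceless stop between vowels /a/ and /a/, so it voices to [d]. /k/ is a voiceless stop between vowels /a/ and /u/, so it voices to [g]. /vatakustasunuav/ → vadagustasunuav.
Rule 4 (high vowel syncope): no segment meets the environment; /vadagustasunuav/ is unchanged.
Rule 5 (final e-epenthesis): the form ends in the consonant /v/, so [e] is inserted word-finally. /vadagustasunuav/ → vadagustasunuave.

vadagustasunuave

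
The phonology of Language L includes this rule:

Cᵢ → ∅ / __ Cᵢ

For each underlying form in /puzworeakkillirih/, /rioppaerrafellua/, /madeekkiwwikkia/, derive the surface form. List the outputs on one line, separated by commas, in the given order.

/puzworeakkillirih/: /kk/ is a geminate; the first /k/ deletes. /ll/ is a geminate; the first /l/ deletes. → [puzworeakilirih].
/rioppaerrafellua/: /pp/ is a geminate; the first /p/ deletes. /rr/ is a geminate; the first /r/ deletes. /ll/ is a geminate; the first /l/ deletes. → [riopaerafelua].
/madeekkiwwikkia/: /kk/ is a geminate; the first /k/ deletes. /ww/ is a geminate; the first /w/ deletes. /kk/ is a geminate; the first /k/ deletes. → [madeekiwikia].

puzworeakilirih, riopaerafelua, madeekiwikia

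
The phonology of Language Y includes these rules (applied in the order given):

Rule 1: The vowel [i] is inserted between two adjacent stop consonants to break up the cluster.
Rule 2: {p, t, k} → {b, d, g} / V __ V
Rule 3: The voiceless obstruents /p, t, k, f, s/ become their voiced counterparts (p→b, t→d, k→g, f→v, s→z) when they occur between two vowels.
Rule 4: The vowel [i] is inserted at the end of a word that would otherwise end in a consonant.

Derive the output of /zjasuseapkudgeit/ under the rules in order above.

Rule 1 (stop-cluster i-epenthesis): /p/ and /k/ form a stop–stop cluster, so [i] is inserted between them. /d/ and /g/ form a stop–stop cluster, so [i] is inserted between them. /zjasuseapkudgeit/ → zjasuseapikudigeit.
Rule 2 (intervocalic voicing): /p/ is a voiceless stop between vowels /a/ and /i/, so it voices to [b]. /k/ is a voiceless stop between vowels /i/ and /u/, so it voices to [g]. /zjasuseapikudigeit/ → zjasuseabigudigeit.
Rule 3 (intervocalic voicing): /s/ is a voiceless obstruent between vowels /a/ and /u/, so it voices to [z]. /s/ is a voiceless obstruent between vowels /u/ and /e/, so it voices to [z]. /zjasuseabigudigeit/ → zjazuzeabigudigeit.
Rule 4 (final i-epenthesis): the form ends in the consonant /t/, so [i] is inserted word-finally. /zjazuzeabigudigeit/ → zjazuzeabigudigeiti.

zjazuzeabigudigeiti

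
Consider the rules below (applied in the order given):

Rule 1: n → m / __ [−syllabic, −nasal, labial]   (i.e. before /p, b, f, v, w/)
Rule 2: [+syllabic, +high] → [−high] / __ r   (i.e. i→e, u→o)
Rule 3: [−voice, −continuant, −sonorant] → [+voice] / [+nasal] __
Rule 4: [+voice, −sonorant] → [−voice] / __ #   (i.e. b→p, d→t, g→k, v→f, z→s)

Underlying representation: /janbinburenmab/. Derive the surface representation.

Rule 1 (nasal place assimilation): /n/ precedes the labial consonant /b/, so it assimilates in place to [m]. /n/ precedes the labial consonant /b/, so it assimilates in place to [m]. /janbinburenmab/ → jambimburenmab.
Rule 2 (pre-rhotic lowering): /u/ is a high vowel immediately before /r/, so it lowers to [o]. /jambimburenmab/ → jambimborenmab.
Rule 3 (post-nasal voicing): no segment meets the environment; /jambimborenmab/ is unchanged.
Rule 4 (final devoicing): /b/ is a voiced obstruent in word-final position, so it devoices to [p]. /jambimborenmab/ → jambimborenmap.

jambimborenmap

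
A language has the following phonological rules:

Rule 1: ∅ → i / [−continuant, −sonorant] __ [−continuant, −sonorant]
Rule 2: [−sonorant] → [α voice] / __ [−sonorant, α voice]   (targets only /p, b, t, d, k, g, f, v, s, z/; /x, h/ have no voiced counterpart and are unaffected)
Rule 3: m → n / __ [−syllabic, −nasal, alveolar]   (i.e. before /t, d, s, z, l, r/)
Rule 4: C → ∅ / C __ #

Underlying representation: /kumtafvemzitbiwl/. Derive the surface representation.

kuntavvenzitibiw

Rule 1 (stop-cluster i-epenthesis): /t/ and /b/ form a stop–stop cluster, so [i] is inserted between them. /kumtafvemzitbiwl/ → kumtafvemzitibiwl.
Rule 2 (regressive voicing assimilation): /f/ precedes the voiced obstruent /v/, so it voices to [v] by assimilation. /kumtafvemzitibiwl/ → kumtavvemzitibiwl.
Rule 3 (nasal place assimilation): /m/ precedes the alveolar consonant /t/, so it assimilates in place to [n]. /m/ precedes the alveolar consonant /z/, so it assimilates in place to [n]. /kumtavvemzitibiwl/ → kuntavvenzitibiwl.
Rule 4 (final cluster simplification): /l/ is the second consonant of a word-final cluster /wl/, so it deletes. /kuntavvenzitibiwl/ → kuntavvenzitibiw.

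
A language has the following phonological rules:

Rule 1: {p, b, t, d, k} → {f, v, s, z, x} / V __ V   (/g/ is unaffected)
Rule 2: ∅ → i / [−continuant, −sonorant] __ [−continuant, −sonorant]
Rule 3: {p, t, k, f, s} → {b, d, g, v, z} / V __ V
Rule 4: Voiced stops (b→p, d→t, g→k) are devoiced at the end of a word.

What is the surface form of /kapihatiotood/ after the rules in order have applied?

Rule 1 (intervocalic spirantization): /p/ is a stop between vowels /a/ and /i/, so it spirantizes to the fricative [f]. /t/ is a stop between vowels /a/ and /i/, so it spirantizes to the fricative [s]. /t/ is a stop between vowels /o/ and /o/, so it spirantizes to the fricative [s]. /kapihatiotood/ → kafihasiosood.
Rule 2 (stop-cluster i-epenthesis): no segment meets the environment; /kafihasiosood/ is unchanged.
Rule 3 (intervocalic voicing): /f/ is a voiceless obstruent between vowels /a/ and /i/, so it voices to [v]. /s/ is a voiceless obstruent between vowels /a/ and /i/, so it voices to [z]. /s/ is a voiceless obstruent between vowels /o/ and /o/, so it voices to [z]. /kafihasiosood/ → kavihaziozood.
Rule 4 (final devoicing): /d/ is a voiced stop in word-final position, so it devoices to [t]. /kavihaziozood/ → kavihaziozoot.

kavihaziozoot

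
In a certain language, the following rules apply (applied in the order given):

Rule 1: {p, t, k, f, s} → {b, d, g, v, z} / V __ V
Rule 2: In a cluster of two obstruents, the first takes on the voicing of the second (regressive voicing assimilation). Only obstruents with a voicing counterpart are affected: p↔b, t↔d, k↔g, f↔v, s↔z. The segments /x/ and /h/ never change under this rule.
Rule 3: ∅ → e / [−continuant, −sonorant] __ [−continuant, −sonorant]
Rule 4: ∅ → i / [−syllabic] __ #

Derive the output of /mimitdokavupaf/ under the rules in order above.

mimidedogavubafi

Rule 1 (intervocalic voicing): /k/ is a voiceless obstruent between vowels /o/ and /a/, so it voices to [g]. /p/ is a voiceless obstruent between vowels /u/ and /a/, so it voices to [b]. /mimitdokavupaf/ → mimitdogavubaf.
Rule 2 (regressive voicing assimilation): /t/ precedes the voiced obstruent /d/, so it voices to [d] by assimilation. /mimitdogavubaf/ → mimiddogavubaf.
Rule 3 (stop-cluster e-epenthesis): /d/ and /d/ form a stop–stop cluster, so [e] is inserted between them. /mimiddogavubaf/ → mimidedogavubaf.
Rule 4 (final i-epenthesis): the form ends in the consonant /f/, so [i] is inserted word-finally. /mimidedogavubaf/ → mimidedogavubafi.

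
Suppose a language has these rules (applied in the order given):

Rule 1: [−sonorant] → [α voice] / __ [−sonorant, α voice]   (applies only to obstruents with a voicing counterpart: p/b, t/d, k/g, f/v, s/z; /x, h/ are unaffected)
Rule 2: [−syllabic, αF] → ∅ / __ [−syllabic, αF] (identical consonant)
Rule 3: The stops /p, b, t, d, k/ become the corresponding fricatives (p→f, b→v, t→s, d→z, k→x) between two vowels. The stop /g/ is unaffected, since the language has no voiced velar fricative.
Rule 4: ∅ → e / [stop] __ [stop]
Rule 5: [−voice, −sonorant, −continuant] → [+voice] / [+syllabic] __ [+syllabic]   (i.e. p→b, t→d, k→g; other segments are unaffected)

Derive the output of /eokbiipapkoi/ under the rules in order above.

Rule 1 (regressive voicing assimilation): /k/ precedes the voiced obstruent /b/, so it voices to [g] by assimilation. /eokbiipapkoi/ → eogbiipapkoi.
Rule 2 (degemination): no segment meets the environment; /eogbiipapkoi/ is unchanged.
Rule 3 (intervocalic spirantization): /p/ is a stop between vowels /i/ and /a/, so it spirantizes to the fricative [f]. /eogbiipapkoi/ → eogbiifapkoi.
Rule 4 (stop-cluster e-epenthesis): /g/ and /b/ form a stop–stop cluster, so [e] is inserted between them. /p/ and /k/ form a stop–stop cluster, so [e] is inserted between them. /eogbiifapkoi/ → eogebiifapekoi.
Rule 5 (intervocalic voicing): /p/ is a voiceless stop between vowels /a/ and /e/, so it voices to [b]. /k/ is a voiceless stop between vowels /e/ and /o/, so it voices to [g]. /eogebiifapekoi/ → eogebiifabegoi.

eogebiifabegoi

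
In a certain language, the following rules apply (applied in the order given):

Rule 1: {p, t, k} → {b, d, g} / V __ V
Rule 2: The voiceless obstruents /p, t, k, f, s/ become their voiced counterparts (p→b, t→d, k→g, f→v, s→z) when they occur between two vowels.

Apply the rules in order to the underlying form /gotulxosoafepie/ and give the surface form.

Rule 1 (intervocalic voicing): /t/ is a voiceless stop between vowels /o/ and /u/, so it voices to [d]. /p/ is a voiceless stop between vowels /e/ and /i/, so it voices to [b]. /gotulxosoafepie/ → godulxosoafebie.
Rule 2 (intervocalic voicing): /s/ is a voiceless obstruent between vowels /o/ and /o/, so it voices to [z]. /f/ is a voiceless obstruent between vowels /a/ and /e/, so it voices to [v]. /godulxosoafebie/ → godulxozoavebie.

godulxozoavebie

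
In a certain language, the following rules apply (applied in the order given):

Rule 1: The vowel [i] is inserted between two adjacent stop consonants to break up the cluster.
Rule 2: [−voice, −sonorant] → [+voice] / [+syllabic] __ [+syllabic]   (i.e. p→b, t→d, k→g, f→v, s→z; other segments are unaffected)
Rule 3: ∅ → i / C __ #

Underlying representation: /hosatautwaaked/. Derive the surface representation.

Rule 1 (stop-cluster i-epenthesis): no segment meets the environment; /hosatautwaaked/ is unchanged.
Rule 2 (intervocalic voicing): /s/ is a voiceless obstruent between vowels /o/ and /a/, so it voices to [z]. /t/ is a voiceless obstruent between vowels /a/ and /a/, so it voices to [d]. /k/ is a voiceless obstruent between vowels /a/ and /e/, so it voices to [g]. /hosatautwaaked/ → hozadautwaaged.
Rule 3 (final i-epenthesis): the form ends in the consonant /d/, so [i] is inserted word-finally. /hozadautwaaged/ → hozadautwaagedi.

hozadautwaagedi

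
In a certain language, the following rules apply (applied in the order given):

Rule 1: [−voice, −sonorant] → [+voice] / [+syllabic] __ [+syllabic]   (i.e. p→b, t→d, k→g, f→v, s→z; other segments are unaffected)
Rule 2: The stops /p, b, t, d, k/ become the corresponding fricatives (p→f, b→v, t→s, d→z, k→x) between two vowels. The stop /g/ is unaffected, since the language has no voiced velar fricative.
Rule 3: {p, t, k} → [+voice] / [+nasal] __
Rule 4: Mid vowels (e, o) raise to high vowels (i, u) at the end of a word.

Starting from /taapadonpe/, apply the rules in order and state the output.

taavazonbi

Rule 1 (intervocalic voicing): /p/ is a voiceless obstruent between vowels /a/ and /a/, so it voices to [b]. /taapadonpe/ → taabadonpe.
Rule 2 (intervocalic spirantization): /b/ is a stop between vowels /a/ and /a/, so it spirantizes to the fricative [v]. /d/ is a stop between vowels /a/ and /o/, so it spirantizes to the fricative [z]. /taabadonpe/ → taavazonpe.
Rule 3 (post-nasal voicing): /p/ is a voiceless stop immediately after the nasal /n/, so it voices to [b]. /taavazonpe/ → taavazonbe.
Rule 4 (final vowel raising): /e/ is a mid vowel in word-final position, so it raises to [i]. /taavazonbe/ → taavazonbi.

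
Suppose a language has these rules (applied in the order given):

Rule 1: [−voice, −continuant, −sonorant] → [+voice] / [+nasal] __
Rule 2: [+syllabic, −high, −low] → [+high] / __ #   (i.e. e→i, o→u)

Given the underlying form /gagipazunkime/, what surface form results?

Rule 1 (post-nasal voicing): /k/ is a voiceless stop immediately after the nasal /n/, so it voices to [g]. /gagipazunkime/ → gagipazungime.
Rule 2 (final vowel raising): /e/ is a mid vowel in word-final position, so it raises to [i]. /gagipazungime/ → gagipazungimi.

gagipazungimi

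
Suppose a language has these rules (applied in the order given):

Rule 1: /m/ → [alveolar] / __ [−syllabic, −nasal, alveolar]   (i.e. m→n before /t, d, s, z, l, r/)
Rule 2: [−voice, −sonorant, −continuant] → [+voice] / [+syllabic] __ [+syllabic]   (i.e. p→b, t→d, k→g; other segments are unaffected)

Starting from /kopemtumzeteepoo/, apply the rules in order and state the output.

kobentunzedeeboo

Rule 1 (nasal place assimilation): /m/ precedes the alveolar consonant /t/, so it assimilates in place to [n]. /m/ precedes the alveolar consonant /z/, so it assimilates in place to [n]. /kopemtumzeteepoo/ → kopentunzeteepoo.
Rule 2 (intervocalic voicing): /p/ is a voiceless stop between vowels /o/ and /e/, so it voices to [b]. /t/ is a voiceless stop between vowels /e/ and /e/, so it voices to [d]. /p/ is a voiceless stop between vowels /e/ and /o/, so it voices to [b]. /kopentunzeteepoo/ → kobentunzedeeboo.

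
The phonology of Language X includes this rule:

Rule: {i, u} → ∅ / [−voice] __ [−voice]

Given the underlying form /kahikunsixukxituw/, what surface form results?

/i/ is a high vowel flanked by voiceless consonants /h/ and /k/, so it deletes.
/i/ is a high vowel flanked by voiceless consonants /s/ and /x/, so it deletes.
/u/ is a high vowel flanked by voiceless consonants /x/ and /k/, so it deletes.
/i/ is a high vowel flanked by voiceless consonants /x/ and /t/, so it deletes.
Surface form: [kahkunsxkxtuw].

kahkunsxkxtuw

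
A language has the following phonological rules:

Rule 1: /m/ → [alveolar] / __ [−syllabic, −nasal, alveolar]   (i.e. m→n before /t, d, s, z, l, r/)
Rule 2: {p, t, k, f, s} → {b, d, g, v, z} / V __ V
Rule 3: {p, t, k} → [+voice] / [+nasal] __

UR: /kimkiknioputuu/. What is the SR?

Rule 1 (nasal place assimilation): no segment meets the environment; /kimkiknioputuu/ is unchanged.
Rule 2 (intervocalic voicing): /p/ is a voiceless obstruent between vowels /o/ and /u/, so it voices to [b]. /t/ is a voiceless obstruent between vowels /u/ and /u/, so it voices to [d]. /kimkiknioputuu/ → kimkikniobuduu.
Rule 3 (post-nasal voicing): /k/ is a voiceless stop immediately after the nasal /m/, so it voices to [g]. /kimkikniobuduu/ → kimgikniobuduu.

kimgikniobuduu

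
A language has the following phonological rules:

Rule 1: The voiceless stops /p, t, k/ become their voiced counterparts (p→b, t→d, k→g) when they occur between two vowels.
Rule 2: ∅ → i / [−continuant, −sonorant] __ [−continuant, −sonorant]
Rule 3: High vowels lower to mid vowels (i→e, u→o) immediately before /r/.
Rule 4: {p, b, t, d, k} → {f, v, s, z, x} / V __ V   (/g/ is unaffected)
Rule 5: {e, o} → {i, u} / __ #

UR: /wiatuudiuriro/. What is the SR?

wiazuuzioreru

Rule 1 (intervocalic voicing): /t/ is a voiceless stop between vowels /a/ and /u/, so it voices to [d]. /wiatuudiuriro/ → wiaduudiuriro.
Rule 2 (stop-cluster i-epenthesis): no segment meets the environment; /wiaduudiuriro/ is unchanged.
Rule 3 (pre-rhotic lowering): /u/ is a high vowel immediately before /r/, so it lowers to [o]. /i/ is a high vowel immediately before /r/, so it lowers to [e]. /wiaduudiuriro/ → wiaduudiorero.
Rule 4 (intervocalic spirantization): /d/ is a stop between vowels /a/ and /u/, so it spirantizes to the fricative [z]. /d/ is a stop between vowels /u/ and /i/, so it spirantizes to the fricative [z]. /wiaduudiorero/ → wiazuuziorero.
Rule 5 (final vowel raising): /o/ is a mid vowel in word-final position, so it raises to [u]. /wiazuuziorero/ → wiazuuzioreru.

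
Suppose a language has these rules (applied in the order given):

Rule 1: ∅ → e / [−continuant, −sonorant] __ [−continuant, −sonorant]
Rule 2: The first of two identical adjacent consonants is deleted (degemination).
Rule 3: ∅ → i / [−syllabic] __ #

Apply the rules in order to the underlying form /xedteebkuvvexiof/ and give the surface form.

Rule 1 (stop-cluster e-epenthesis): /d/ and /t/ form a stop–stop cluster, so [e] is inserted between them. /b/ and /k/ form a stop–stop cluster, so [e] is inserted between them. /xedteebkuvvexiof/ → xedeteebekuvvexiof.
Rule 2 (degemination): /vv/ is a geminate; the first /v/ deletes. /xedeteebekuvvexiof/ → xedeteebekuvexiof.
Rule 3 (final i-epenthesis): the form ends in the consonant /f/, so [i] is inserted word-finally. /xedeteebekuvexiof/ → xedeteebekuvexiofi.

xedeteebekuvexiofi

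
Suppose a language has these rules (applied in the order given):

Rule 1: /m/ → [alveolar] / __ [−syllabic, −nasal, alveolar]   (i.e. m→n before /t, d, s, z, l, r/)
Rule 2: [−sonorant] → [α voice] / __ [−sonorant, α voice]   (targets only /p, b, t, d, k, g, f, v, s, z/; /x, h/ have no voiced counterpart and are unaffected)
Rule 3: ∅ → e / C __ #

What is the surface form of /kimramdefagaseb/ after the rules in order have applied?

Rule 1 (nasal place assimilation): /m/ precedes the alveolar consonant /r/, so it assimilates in place to [n]. /m/ precedes the alveolar consonant /d/, so it assimilates in place to [n]. /kimramdefagaseb/ → kinrandefagaseb.
Rule 2 (regressive voicing assimilation): no segment meets the environment; /kinrandefagaseb/ is unchanged.
Rule 3 (final e-epenthesis): the form ends in the consonant /b/, so [e] is inserted word-finally. /kinrandefagaseb/ → kinrandefagasebe.

kinrandefagasebe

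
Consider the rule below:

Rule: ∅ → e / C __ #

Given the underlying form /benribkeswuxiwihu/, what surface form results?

No segment of /benribkeswuxiwihu/ meets the structural description of the rule, so the form surfaces unchanged.

benribkeswuxiwihu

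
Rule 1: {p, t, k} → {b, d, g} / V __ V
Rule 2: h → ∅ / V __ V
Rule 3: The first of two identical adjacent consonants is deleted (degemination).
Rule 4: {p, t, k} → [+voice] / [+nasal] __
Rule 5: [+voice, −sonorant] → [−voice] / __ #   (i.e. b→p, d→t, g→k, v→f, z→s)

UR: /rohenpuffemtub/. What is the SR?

roenbufemdup

Rule 1 (intervocalic voicing): no segment meets the environment; /rohenpuffemtub/ is unchanged.
Rule 2 (intervocalic h-deletion): /h/ occurs between vowels /o/ and /e/, so it deletes. /rohenpuffemtub/ → roenpuffemtub.
Rule 3 (degemination): /ff/ is a geminate; the first /f/ deletes. /roenpuffemtub/ → roenpufemtub.
Rule 4 (post-nasal voicing): /p/ is a voiceless stop immediately after the nasal /n/, so it voices to [b]. /t/ is a voiceless stop immediately after the nasal /m/, so it voices to [d]. /roenpufemtub/ → roenbufemdub.
Rule 5 (final devoicing): /b/ is a voiced obstruent in word-final position, so it devoices to [p]. /roenbufemdub/ → roenbufemdup.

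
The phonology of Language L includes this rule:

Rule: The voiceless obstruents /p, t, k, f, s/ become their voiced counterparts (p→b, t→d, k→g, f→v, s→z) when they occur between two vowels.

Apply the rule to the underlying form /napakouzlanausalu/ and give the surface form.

nabagouzlanauzalu

/p/ is a voiceless obstruent between vowels /a/ and /a/, so it voices to [b].
/k/ is a voiceless obstruent between vowels /a/ and /o/, so it voices to [g].
/s/ is a voiceless obstruent between vowels /u/ and /a/, so it voices to [z].
Surface form: [nabagouzlanauzalu].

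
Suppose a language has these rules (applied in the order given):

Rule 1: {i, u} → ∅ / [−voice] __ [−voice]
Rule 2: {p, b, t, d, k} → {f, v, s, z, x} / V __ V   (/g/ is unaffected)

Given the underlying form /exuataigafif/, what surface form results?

exuasaigaff

Rule 1 (high vowel syncope): /i/ is a high vowel flanked by voiceless consonants /f/ and /f/, so it deletes. /exuataigafif/ → exuataigaff.
Rule 2 (intervocalic spirantization): /t/ is a stop between vowels /a/ and /a/, so it spirantizes to the fricative [s]. /exuataigaff/ → exuasaigaff.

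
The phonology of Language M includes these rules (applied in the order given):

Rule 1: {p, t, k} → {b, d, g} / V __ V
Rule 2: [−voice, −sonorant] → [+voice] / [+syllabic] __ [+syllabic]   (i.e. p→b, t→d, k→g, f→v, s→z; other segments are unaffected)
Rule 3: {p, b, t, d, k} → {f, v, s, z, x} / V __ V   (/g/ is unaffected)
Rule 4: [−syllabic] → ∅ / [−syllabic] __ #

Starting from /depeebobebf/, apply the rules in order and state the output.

Rule 1 (intervocalic voicing): /p/ is a voiceless stop between vowels /e/ and /e/, so it voices to [b]. /depeebobebf/ → debeebobebf.
Rule 2 (intervocalic voicing): no segment meets the environment; /debeebobebf/ is unchanged.
Rule 3 (intervocalic spirantization): /b/ is a stop between vowels /e/ and /e/, so it spirantizes to the fricative [v]. /b/ is a stop between vowels /e/ and /o/, so it spirantizes to the fricative [v]. /b/ is a stop between vowels /o/ and /e/, so it spirantizes to the fricative [v]. /debeebobebf/ → deveevovebf.
Rule 4 (final cluster simplification): /f/ is the second consonant of a word-final cluster /bf/, so it deletes. /deveevovebf/ → deveevoveb.

deveevoveb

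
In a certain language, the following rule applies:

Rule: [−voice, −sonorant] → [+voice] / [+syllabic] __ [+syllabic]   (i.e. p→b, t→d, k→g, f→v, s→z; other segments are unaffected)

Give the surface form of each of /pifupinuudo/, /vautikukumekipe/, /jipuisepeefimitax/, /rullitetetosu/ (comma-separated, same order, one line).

pivubinuudo, vaudigugumegibe, jibuizebeevimidax, rullidededozu

/pifupinuudo/: /f/ is a voiceless obstruent between vowels /i/ and /u/, so it voices to [v]. /p/ is a voiceless obstruent between vowels /u/ and /i/, so it voices to [b]. → [pivubinuudo].
/vautikukumekipe/: /t/ is a voiceless obstruent between vowels /u/ and /i/, so it voices to [d]. /k/ is a voiceless obstruent between vowels /i/ and /u/, so it voices to [g]. /k/ is a voiceless obstruent between vowels /u/ and /u/, so it voices to [g]. /k/ is a voiceless obstruent between vowels /e/ and /i/, so it voices to [g]. /p/ is a voiceless obstruent between vowels /i/ and /e/, so it voices to [b]. → [vaudigugumegibe].
/jipuisepeefimitax/: /p/ is a voiceless obstruent between vowels /i/ and /u/, so it voices to [b]. /s/ is a voiceless obstruent between vowels /i/ and /e/, so it voices to [z]. /p/ is a voiceless obstruent between vowels /e/ and /e/, so it voices to [b]. /f/ is a voiceless obstruent between vowels /e/ and /i/, so it voices to [v]. /t/ is a voiceless obstruent between vowels /i/ and /a/, so it voices to [d]. → [jibuizebeevimidax].
/rullitetetosu/: /t/ is a voiceless obstruent between vowels /i/ and /e/, so it voices to [d]. /t/ is a voiceless obstruent between vowels /e/ and /e/, so it voices to [d]. /t/ is a voiceless obstruent between vowels /e/ and /o/, so it voices to [d]. /s/ is a voiceless obstruent between vowels /o/ and /u/, so it voices to [z]. → [rullidededozu].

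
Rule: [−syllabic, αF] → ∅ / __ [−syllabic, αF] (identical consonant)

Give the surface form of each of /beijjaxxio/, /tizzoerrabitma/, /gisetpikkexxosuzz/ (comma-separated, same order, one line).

beijaxio, tizoerabitma, gisetpikexosuz

/beijjaxxio/: /jj/ is a geminate; the first /j/ deletes. /xx/ is a geminate; the first /x/ deletes. → [beijaxio].
/tizzoerrabitma/: /zz/ is a geminate; the first /z/ deletes. /rr/ is a geminate; the first /r/ deletes. → [tizoerabitma].
/gisetpikkexxosuzz/: /kk/ is a geminate; the first /k/ deletes. /xx/ is a geminate; the first /x/ deletes. /zz/ is a geminate; the first /z/ deletes. → [gisetpikexosuz].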